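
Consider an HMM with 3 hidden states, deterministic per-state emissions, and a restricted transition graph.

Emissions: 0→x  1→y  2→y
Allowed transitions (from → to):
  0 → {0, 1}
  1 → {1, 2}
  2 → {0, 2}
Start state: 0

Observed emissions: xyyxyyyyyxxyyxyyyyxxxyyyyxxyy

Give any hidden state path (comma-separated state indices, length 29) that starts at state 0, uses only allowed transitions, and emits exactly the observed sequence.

  0: obs=x cand={0} pick 0 [start]
  1: obs=y cand={1,2} pick 1 [0->1 ok]
  2: obs=y cand={1,2} pick 2 [1->2 ok]
  3: obs=x cand={0} pick 0 [2->0 ok]
  4: obs=y cand={1,2} pick 1 [0->1 ok]
  5: obs=y cand={1,2} pick 1 [1->1 ok]
  6: obs=y cand={1,2} pick 1 [1->1 ok]
  7: obs=y cand={1,2} pick 1 [1->1 ok]
  8: obs=y cand={1,2} pick 2 [1->2 ok]
  9: obs=x cand={0} pick 0 [2->0 ok]
  10: obs=x cand={0} pick 0 [0->0 ok]
  11: obs=y cand={1,2} pick 1 [0->1 ok]
  12: obs=y cand={1,2} pick 2 [1->2 ok]
  13: obs=x cand={0} pick 0 [2->0 ok]
  14: obs=y cand={1,2} pick 1 [0->1 ok]
  15: obs=y cand={1,2} pick 2 [1->2 ok]
  16: obs=y cand={1,2} pick 2 [2->2 ok]
  17: obs=y cand={1,2} pick 2 [2->2 ok]
  18: obs=x cand={0} pick 0 [2->0 ok]
  19: obs=x cand={0} pick 0 [0->0 ok]
  20: obs=x cand={0} pick 0 [0->0 ok]
  21: obs=y cand={1,2} pick 1 [0->1 ok]
  22: obs=y cand={1,2} pick 1 [1->1 ok]
  23: obs=y cand={1,2} pick 2 [1->2 ok]
  24: obs=y cand={1,2} pick 2 [2->2 ok]
  25: obs=x cand={0} pick 0 [2->0 ok]
  26: obs=x cand={0} pick 0 [0->0 ok]
  27: obs=y cand={1,2} pick 1 [0->1 ok]
  28: obs=y cand={1,2} pick 2 [1->2 ok]

0,1,2,0,1,1,1,1,2,0,0,1,2,0,1,2,2,2,0,0,0,1,1,2,2,0,0,1,2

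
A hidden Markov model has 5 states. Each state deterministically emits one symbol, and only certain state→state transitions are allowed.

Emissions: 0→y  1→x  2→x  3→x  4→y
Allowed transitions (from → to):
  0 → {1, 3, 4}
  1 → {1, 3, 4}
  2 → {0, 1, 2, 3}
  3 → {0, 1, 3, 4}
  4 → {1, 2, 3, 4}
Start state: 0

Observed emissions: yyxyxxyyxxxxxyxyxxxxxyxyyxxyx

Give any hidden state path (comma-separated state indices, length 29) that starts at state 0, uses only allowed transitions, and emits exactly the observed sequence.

0,4,1,4,2,3,0,4,2,3,1,1,1,4,3,0,3,1,3,3,1,4,2,0,4,3,3,0,3

  [0] y  {0,4}  => 0  start
  [1] y  {0,4}  => 4  0->4 ok
  [2] x  {1,2,3}  => 1  4->1 ok
  [3] y  {0,4}  => 4  1->4 ok
  [4] x  {1,2,3}  => 2  4->2 ok
  [5] x  {1,2,3}  => 3  2->3 ok
  [6] y  {0,4}  => 0  3->0 ok
  [7] y  {0,4}  => 4  0->4 ok
  [8] x  {1,2,3}  => 2  4->2 ok
  [9] x  {1,2,3}  => 3  2->3 ok
  [10] x  {1,2,3}  => 1  3->1 ok
  [11] x  {1,2,3}  => 1  1->1 ok
  [12] x  {1,2,3}  => 1  1->1 ok
  [13] y  {0,4}  => 4  1->4 ok
  [14] x  {1,2,3}  => 3  4->3 ok
  [15] y  {0,4}  => 0  3->0 ok
  [16] x  {1,2,3}  => 3  0->3 ok
  [17] x  {1,2,3}  => 1  3->1 ok
  [18] x  {1,2,3}  => 3  1->3 ok
  [19] x  {1,2,3}  => 3  3->3 ok
  [20] x  {1,2,3}  => 1  3->1 ok
  [21] y  {0,4}  => 4  1->4 ok
  [22] x  {1,2,3}  => 2  4->2 ok
  [23] y  {0,4}  => 0  2->0 ok
  [24] y  {0,4}  => 4  0->4 ok
  [25] x  {1,2,3}  => 3  4->3 ok
  [26] x  {1,2,3}  => 3  3->3 ok
  [27] y  {0,4}  => 0  3->0 ok
  [28] x  {1,2,3}  => 3  0->3 ok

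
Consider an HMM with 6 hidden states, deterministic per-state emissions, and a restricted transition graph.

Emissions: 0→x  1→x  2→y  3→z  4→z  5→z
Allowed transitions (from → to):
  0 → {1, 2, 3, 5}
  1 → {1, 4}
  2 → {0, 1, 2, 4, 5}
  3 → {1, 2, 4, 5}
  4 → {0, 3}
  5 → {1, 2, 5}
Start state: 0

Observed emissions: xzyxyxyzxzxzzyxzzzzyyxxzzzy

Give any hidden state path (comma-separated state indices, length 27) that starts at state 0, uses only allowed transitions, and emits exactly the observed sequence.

0,3,2,0,2,0,2,4,0,5,1,4,3,2,1,4,3,4,3,2,2,1,1,4,3,5,2

  0: obs=x cand={0,1} pick 0 [start]
  1: obs=z cand={3,4,5} pick 3 [0->3 ok]
  2: obs=y cand={2} pick 2 [3->2 ok]
  3: obs=x cand={0,1} pick 0 [2->0 ok]
  4: obs=y cand={2} pick 2 [0->2 ok]
  5: obs=x cand={0,1} pick 0 [2->0 ok]
  6: obs=y cand={2} pick 2 [0->2 ok]
  7: obs=z cand={3,4,5} pick 4 [2->4 ok]
  8: obs=x cand={0,1} pick 0 [4->0 ok]
  9: obs=z cand={3,4,5} pick 5 [0->5 ok]
  10: obs=x cand={0,1} pick 1 [5->1 ok]
  11: obs=z cand={3,4,5} pick 4 [1->4 ok]
  12: obs=z cand={3,4,5} pick 3 [4->3 ok]
  13: obs=y cand={2} pick 2 [3->2 ok]
  14: obs=x cand={0,1} pick 1 [2->1 ok]
  15: obs=z cand={3,4,5} pick 4 [1->4 ok]
  16: obs=z cand={3,4,5} pick 3 [4->3 ok]
  17: obs=z cand={3,4,5} pick 4 [3->4 ok]
  18: obs=z cand={3,4,5} pick 3 [4->3 ok]
  19: obs=y cand={2} pick 2 [3->2 ok]
  20: obs=y cand={2} pick 2 [2->2 ok]
  21: obs=x cand={0,1} pick 1 [2->1 ok]
  22: obs=x cand={0,1} pick 1 [1->1 ok]
  23: obs=z cand={3,4,5} pick 4 [1->4 ok]
  24: obs=z cand={3,4,5} pick 3 [4->3 ok]
  25: obs=z cand={3,4,5} pick 5 [3->5 ok]
  26: obs=y cand={2} pick 2 [5->2 ok]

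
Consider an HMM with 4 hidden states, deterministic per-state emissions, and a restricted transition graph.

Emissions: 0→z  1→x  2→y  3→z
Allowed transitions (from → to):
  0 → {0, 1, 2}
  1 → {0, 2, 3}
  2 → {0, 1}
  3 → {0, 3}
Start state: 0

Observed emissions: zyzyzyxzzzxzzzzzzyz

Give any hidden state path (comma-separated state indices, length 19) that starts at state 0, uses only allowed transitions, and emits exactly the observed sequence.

0,2,0,2,0,2,1,3,3,0,1,3,3,0,0,0,0,2,0

  t0 'z' -> {0,3}, take 0 (start)
  t1 'y' -> {2}, take 2 (0->2 ok)
  t2 'z' -> {0,3}, take 0 (2->0 ok)
  t3 'y' -> {2}, take 2 (0->2 ok)
  t4 'z' -> {0,3}, take 0 (2->0 ok)
  t5 'y' -> {2}, take 2 (0->2 ok)
  t6 'x' -> {1}, take 1 (2->1 ok)
  t7 'z' -> {0,3}, take 3 (1->3 ok)
  t8 'z' -> {0,3}, take 3 (3->3 ok)
  t9 'z' -> {0,3}, take 0 (3->0 ok)
  t10 'x' -> {1}, take 1 (0->1 ok)
  t11 'z' -> {0,3}, take 3 (1->3 ok)
  t12 'z' -> {0,3}, take 3 (3->3 ok)
  t13 'z' -> {0,3}, take 0 (3->0 ok)
  t14 'z' -> {0,3}, take 0 (0->0 ok)
  t15 'z' -> {0,3}, take 0 (0->0 ok)
  t16 'z' -> {0,3}, take 0 (0->0 ok)
  t17 'y' -> {2}, take 2 (0->2 ok)
  t18 'z' -> {0,3}, take 0 (2->0 ok)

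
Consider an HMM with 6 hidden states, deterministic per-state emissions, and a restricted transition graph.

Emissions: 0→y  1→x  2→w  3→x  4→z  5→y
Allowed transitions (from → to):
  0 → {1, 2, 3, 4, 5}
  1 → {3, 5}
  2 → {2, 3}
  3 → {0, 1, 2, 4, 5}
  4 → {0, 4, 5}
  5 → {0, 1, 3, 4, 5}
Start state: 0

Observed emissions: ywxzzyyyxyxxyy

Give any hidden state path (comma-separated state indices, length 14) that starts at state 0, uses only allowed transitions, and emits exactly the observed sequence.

  0: obs=y cand={0,5} pick 0 [start]
  1: obs=w cand={2} pick 2 [0->2 ok]
  2: obs=x cand={1,3} pick 3 [2->3 ok]
  3: obs=z cand={4} pick 4 [3->4 ok]
  4: obs=z cand={4} pick 4 [4->4 ok]
  5: obs=y cand={0,5} pick 0 [4->0 ok]
  6: obs=y cand={0,5} pick 5 [0->5 ok]
  7: obs=y cand={0,5} pick 5 [5->5 ok]
  8: obs=x cand={1,3} pick 3 [5->3 ok]
  9: obs=y cand={0,5} pick 0 [3->0 ok]
  10: obs=x cand={1,3} pick 1 [0->1 ok]
  11: obs=x cand={1,3} pick 3 [1->3 ok]
  12: obs=y cand={0,5} pick 0 [3->0 ok]
  13: obs=y cand={0,5} pick 5 [0->5 ok]

0,2,3,4,4,0,5,5,3,0,1,3,0,5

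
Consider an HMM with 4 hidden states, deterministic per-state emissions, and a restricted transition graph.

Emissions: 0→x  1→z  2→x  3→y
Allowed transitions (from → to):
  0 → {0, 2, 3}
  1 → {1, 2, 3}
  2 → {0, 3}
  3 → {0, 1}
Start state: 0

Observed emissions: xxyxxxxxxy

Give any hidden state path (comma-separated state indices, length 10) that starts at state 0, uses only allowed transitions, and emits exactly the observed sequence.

0,2,3,0,0,2,0,2,0,3

  t0 'x' -> {0,2}, take 0 (start)
  t1 'x' -> {0,2}, take 2 (0->2 ok)
  t2 'y' -> {3}, take 3 (2->3 ok)
  t3 'x' -> {0,2}, take 0 (3->0 ok)
  t4 'x' -> {0,2}, take 0 (0->0 ok)
  t5 'x' -> {0,2}, take 2 (0->2 ok)
  t6 'x' -> {0,2}, take 0 (2->0 ok)
  t7 'x' -> {0,2}, take 2 (0->2 ok)
  t8 'x' -> {0,2}, take 0 (2->0 ok)
  t9 'y' -> {3}, take 3 (0->3 ok)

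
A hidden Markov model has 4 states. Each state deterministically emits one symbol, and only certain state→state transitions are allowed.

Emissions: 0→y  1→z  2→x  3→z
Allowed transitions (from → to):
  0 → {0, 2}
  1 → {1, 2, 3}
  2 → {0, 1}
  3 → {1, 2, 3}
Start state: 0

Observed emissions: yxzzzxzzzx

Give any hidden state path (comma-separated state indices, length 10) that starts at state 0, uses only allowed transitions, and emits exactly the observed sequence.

0,2,1,3,3,2,1,3,3,2

  0: obs=y cand={0} pick 0 [start]
  1: obs=x cand={2} pick 2 [0->2 ok]
  2: obs=z cand={1,3} pick 1 [2->1 ok]
  3: obs=z cand={1,3} pick 3 [1->3 ok]
  4: obs=z cand={1,3} pick 3 [3->3 ok]
  5: obs=x cand={2} pick 2 [3->2 ok]
  6: obs=z cand={1,3} pick 1 [2->1 ok]
  7: obs=z cand={1,3} pick 3 [1->3 ok]
  8: obs=z cand={1,3} pick 3 [3->3 ok]
  9: obs=x cand={2} pick 2 [3->2 ok]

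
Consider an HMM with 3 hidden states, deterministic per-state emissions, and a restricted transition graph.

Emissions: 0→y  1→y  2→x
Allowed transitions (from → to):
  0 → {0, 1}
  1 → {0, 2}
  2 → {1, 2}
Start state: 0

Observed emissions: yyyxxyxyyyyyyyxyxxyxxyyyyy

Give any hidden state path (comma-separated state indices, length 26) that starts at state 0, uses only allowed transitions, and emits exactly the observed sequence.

0,0,1,2,2,1,2,1,0,1,0,0,0,1,2,1,2,2,1,2,2,1,0,1,0,1

  [0] y  {0,1}  => 0  start
  [1] y  {0,1}  => 0  0->0 ok
  [2] y  {0,1}  => 1  0->1 ok
  [3] x  {2}  => 2  1->2 ok
  [4] x  {2}  => 2  2->2 ok
  [5] y  {0,1}  => 1  2->1 ok
  [6] x  {2}  => 2  1->2 ok
  [7] y  {0,1}  => 1  2->1 ok
  [8] y  {0,1}  => 0  1->0 ok
  [9] y  {0,1}  => 1  0->1 ok
  [10] y  {0,1}  => 0  1->0 ok
  [11] y  {0,1}  => 0  0->0 ok
  [12] y  {0,1}  => 0  0->0 ok
  [13] y  {0,1}  => 1  0->1 ok
  [14] x  {2}  => 2  1->2 ok
  [15] y  {0,1}  => 1  2->1 ok
  [16] x  {2}  => 2  1->2 ok
  [17] x  {2}  => 2  2->2 ok
  [18] y  {0,1}  => 1  2->1 ok
  [19] x  {2}  => 2  1->2 ok
  [20] x  {2}  => 2  2->2 ok
  [21] y  {0,1}  => 1  2->1 ok
  [22] y  {0,1}  => 0  1->0 ok
  [23] y  {0,1}  => 1  0->1 ok
  [24] y  {0,1}  => 0  1->0 ok
  [25] y  {0,1}  => 1  0->1 ok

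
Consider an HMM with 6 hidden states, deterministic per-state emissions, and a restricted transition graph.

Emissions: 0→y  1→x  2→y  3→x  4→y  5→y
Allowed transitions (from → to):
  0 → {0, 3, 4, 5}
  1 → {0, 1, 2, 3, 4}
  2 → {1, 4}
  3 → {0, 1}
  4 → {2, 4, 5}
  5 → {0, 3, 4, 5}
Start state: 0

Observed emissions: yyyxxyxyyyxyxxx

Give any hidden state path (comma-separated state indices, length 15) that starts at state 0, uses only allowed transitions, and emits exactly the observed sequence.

  [0] y  {0,2,4,5}  => 0  start
  [1] y  {0,2,4,5}  => 5  0->5 ok
  [2] y  {0,2,4,5}  => 5  5->5 ok
  [3] x  {1,3}  => 3  5->3 ok
  [4] x  {1,3}  => 1  3->1 ok
  [5] y  {0,2,4,5}  => 2  1->2 ok
  [6] x  {1,3}  => 1  2->1 ok
  [7] y  {0,2,4,5}  => 0  1->0 ok
  [8] y  {0,2,4,5}  => 5  0->5 ok
  [9] y  {0,2,4,5}  => 5  5->5 ok
  [10] x  {1,3}  => 3  5->3 ok
  [11] y  {0,2,4,5}  => 0  3->0 ok
  [12] x  {1,3}  => 3  0->3 ok
  [13] x  {1,3}  => 1  3->1 ok
  [14] x  {1,3}  => 3  1->3 ok

0,5,5,3,1,2,1,0,5,5,3,0,3,1,3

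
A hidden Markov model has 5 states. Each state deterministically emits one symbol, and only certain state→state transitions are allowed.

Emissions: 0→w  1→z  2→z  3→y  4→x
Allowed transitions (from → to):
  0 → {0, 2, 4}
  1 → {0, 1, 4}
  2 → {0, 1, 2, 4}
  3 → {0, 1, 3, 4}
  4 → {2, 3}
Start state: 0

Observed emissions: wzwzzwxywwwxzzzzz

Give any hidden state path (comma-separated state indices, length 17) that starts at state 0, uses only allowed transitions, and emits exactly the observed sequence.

0,2,0,2,1,0,4,3,0,0,0,4,2,2,2,2,2

  0: obs=w cand={0} pick 0 [start]
  1: obs=z cand={1,2} pick 2 [0->2 ok]
  2: obs=w cand={0} pick 0 [2->0 ok]
  3: obs=z cand={1,2} pick 2 [0->2 ok]
  4: obs=z cand={1,2} pick 1 [2->1 ok]
  5: obs=w cand={0} pick 0 [1->0 ok]
  6: obs=x cand={4} pick 4 [0->4 ok]
  7: obs=y cand={3} pick 3 [4->3 ok]
  8: obs=w cand={0} pick 0 [3->0 ok]
  9: obs=w cand={0} pick 0 [0->0 ok]
  10: obs=w cand={0} pick 0 [0->0 ok]
  11: obs=x cand={4} pick 4 [0->4 ok]
  12: obs=z cand={1,2} pick 2 [4->2 ok]
  13: obs=z cand={1,2} pick 2 [2->2 ok]
  14: obs=z cand={1,2} pick 2 [2->2 ok]
  15: obs=z cand={1,2} pick 2 [2->2 ok]
  16: obs=z cand={1,2} pick 2 [2->2 ok]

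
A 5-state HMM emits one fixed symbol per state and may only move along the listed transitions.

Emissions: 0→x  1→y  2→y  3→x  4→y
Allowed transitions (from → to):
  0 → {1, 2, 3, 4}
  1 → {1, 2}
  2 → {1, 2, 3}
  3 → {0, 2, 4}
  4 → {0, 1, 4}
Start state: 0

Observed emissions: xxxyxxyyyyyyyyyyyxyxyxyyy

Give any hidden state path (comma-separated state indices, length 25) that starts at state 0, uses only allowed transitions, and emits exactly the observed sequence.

  t0 'x' -> {0,3}, take 0 (start)
  t1 'x' -> {0,3}, take 3 (0->3 ok)
  t2 'x' -> {0,3}, take 0 (3->0 ok)
  t3 'y' -> {1,2,4}, take 2 (0->2 ok)
  t4 'x' -> {0,3}, take 3 (2->3 ok)
  t5 'x' -> {0,3}, take 0 (3->0 ok)
  t6 'y' -> {1,2,4}, take 1 (0->1 ok)
  t7 'y' -> {1,2,4}, take 2 (1->2 ok)
  t8 'y' -> {1,2,4}, take 1 (2->1 ok)
  t9 'y' -> {1,2,4}, take 2 (1->2 ok)
  t10 'y' -> {1,2,4}, take 1 (2->1 ok)
  t11 'y' -> {1,2,4}, take 1 (1->1 ok)
  t12 'y' -> {1,2,4}, take 1 (1->1 ok)
  t13 'y' -> {1,2,4}, take 2 (1->2 ok)
  t14 'y' -> {1,2,4}, take 2 (2->2 ok)
  t15 'y' -> {1,2,4}, take 2 (2->2 ok)
  t16 'y' -> {1,2,4}, take 2 (2->2 ok)
  t17 'x' -> {0,3}, take 3 (2->3 ok)
  t18 'y' -> {1,2,4}, take 4 (3->4 ok)
  t19 'x' -> {0,3}, take 0 (4->0 ok)
  t20 'y' -> {1,2,4}, take 2 (0->2 ok)
  t21 'x' -> {0,3}, take 3 (2->3 ok)
  t22 'y' -> {1,2,4}, take 4 (3->4 ok)
  t23 'y' -> {1,2,4}, take 1 (4->1 ok)
  t24 'y' -> {1,2,4}, take 2 (1->2 ok)

0,3,0,2,3,0,1,2,1,2,1,1,1,2,2,2,2,3,4,0,2,3,4,1,2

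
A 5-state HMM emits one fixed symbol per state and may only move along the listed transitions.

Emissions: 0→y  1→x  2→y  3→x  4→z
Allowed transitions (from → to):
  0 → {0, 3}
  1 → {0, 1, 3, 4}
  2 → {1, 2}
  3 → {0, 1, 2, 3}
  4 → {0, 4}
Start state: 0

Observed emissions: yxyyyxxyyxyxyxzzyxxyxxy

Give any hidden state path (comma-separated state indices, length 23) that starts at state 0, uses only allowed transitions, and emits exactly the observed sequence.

  t0 'y' -> {0,2}, take 0 (start)
  t1 'x' -> {1,3}, take 3 (0->3 ok)
  t2 'y' -> {0,2}, take 0 (3->0 ok)
  t3 'y' -> {0,2}, take 0 (0->0 ok)
  t4 'y' -> {0,2}, take 0 (0->0 ok)
  t5 'x' -> {1,3}, take 3 (0->3 ok)
  t6 'x' -> {1,3}, take 3 (3->3 ok)
  t7 'y' -> {0,2}, take 0 (3->0 ok)
  t8 'y' -> {0,2}, take 0 (0->0 ok)
  t9 'x' -> {1,3}, take 3 (0->3 ok)
  t10 'y' -> {0,2}, take 0 (3->0 ok)
  t11 'x' -> {1,3}, take 3 (0->3 ok)
  t12 'y' -> {0,2}, take 2 (3->2 ok)
  t13 'x' -> {1,3}, take 1 (2->1 ok)
  t14 'z' -> {4}, take 4 (1->4 ok)
  t15 'z' -> {4}, take 4 (4->4 ok)
  t16 'y' -> {0,2}, take 0 (4->0 ok)
  t17 'x' -> {1,3}, take 3 (0->3 ok)
  t18 'x' -> {1,3}, take 3 (3->3 ok)
  t19 'y' -> {0,2}, take 2 (3->2 ok)
  t20 'x' -> {1,3}, take 1 (2->1 ok)
  t21 'x' -> {1,3}, take 1 (1->1 ok)
  t22 'y' -> {0,2}, take 0 (1->0 ok)

0,3,0,0,0,3,3,0,0,3,0,3,2,1,4,4,0,3,3,2,1,1,0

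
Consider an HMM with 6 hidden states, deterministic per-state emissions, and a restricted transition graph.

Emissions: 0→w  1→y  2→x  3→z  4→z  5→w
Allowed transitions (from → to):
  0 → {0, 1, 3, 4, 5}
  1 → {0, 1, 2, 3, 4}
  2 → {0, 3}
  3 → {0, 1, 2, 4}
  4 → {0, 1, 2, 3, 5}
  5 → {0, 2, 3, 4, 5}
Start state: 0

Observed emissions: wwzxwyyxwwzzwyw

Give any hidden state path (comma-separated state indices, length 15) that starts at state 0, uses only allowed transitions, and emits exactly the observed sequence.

  0: obs=w cand={0,5} pick 0 [start]
  1: obs=w cand={0,5} pick 0 [0->0 ok]
  2: obs=z cand={3,4} pick 4 [0->4 ok]
  3: obs=x cand={2} pick 2 [4->2 ok]
  4: obs=w cand={0,5} pick 0 [2->0 ok]
  5: obs=y cand={1} pick 1 [0->1 ok]
  6: obs=y cand={1} pick 1 [1->1 ok]
  7: obs=x cand={2} pick 2 [1->2 ok]
  8: obs=w cand={0,5} pick 0 [2->0 ok]
  9: obs=w cand={0,5} pick 0 [0->0 ok]
  10: obs=z cand={3,4} pick 3 [0->3 ok]
  11: obs=z cand={3,4} pick 4 [3->4 ok]
  12: obs=w cand={0,5} pick 0 [4->0 ok]
  13: obs=y cand={1} pick 1 [0->1 ok]
  14: obs=w cand={0,5} pick 0 [1->0 ok]

0,0,4,2,0,1,1,2,0,0,3,4,0,1,0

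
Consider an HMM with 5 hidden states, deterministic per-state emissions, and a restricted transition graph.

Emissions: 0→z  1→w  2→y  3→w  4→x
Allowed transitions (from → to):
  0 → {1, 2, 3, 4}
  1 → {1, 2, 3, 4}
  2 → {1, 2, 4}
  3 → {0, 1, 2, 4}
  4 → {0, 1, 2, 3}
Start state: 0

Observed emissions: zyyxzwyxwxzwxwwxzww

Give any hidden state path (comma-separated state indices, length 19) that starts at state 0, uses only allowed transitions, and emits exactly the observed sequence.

0,2,2,4,0,3,2,4,1,4,0,1,4,3,1,4,0,1,3

  pos 0: z in {0}, choose 0; start
  pos 1: y in {2}, choose 2; 0->2 ok
  pos 2: y in {2}, choose 2; 2->2 ok
  pos 3: x in {4}, choose 4; 2->4 ok
  pos 4: z in {0}, choose 0; 4->0 ok
  pos 5: w in {1,3}, choose 3; 0->3 ok
  pos 6: y in {2}, choose 2; 3->2 ok
  pos 7: x in {4}, choose 4; 2->4 ok
  pos 8: w in {1,3}, choose 1; 4->1 ok
  pos 9: x in {4}, choose 4; 1->4 ok
  pos 10: z in {0}, choose 0; 4->0 ok
  pos 11: w in {1,3}, choose 1; 0->1 ok
  pos 12: x in {4}, choose 4; 1->4 ok
  pos 13: w in {1,3}, choose 3; 4->3 ok
  pos 14: w in {1,3}, choose 1; 3->1 ok
  pos 15: x in {4}, choose 4; 1->4 ok
  pos 16: z in {0}, choose 0; 4->0 ok
  pos 17: w in {1,3}, choose 1; 0->1 ok
  pos 18: w in {1,3}, choose 3; 1->3 ok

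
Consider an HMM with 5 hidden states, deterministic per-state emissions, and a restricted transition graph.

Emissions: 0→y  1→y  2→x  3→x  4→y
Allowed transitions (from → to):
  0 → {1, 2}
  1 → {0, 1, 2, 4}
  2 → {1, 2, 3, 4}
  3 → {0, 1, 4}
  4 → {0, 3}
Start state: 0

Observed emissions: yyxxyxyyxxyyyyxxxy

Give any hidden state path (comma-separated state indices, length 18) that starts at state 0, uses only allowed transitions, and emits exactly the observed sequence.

  0: obs=y cand={0,1,4} pick 0 [start]
  1: obs=y cand={0,1,4} pick 1 [0->1 ok]
  2: obs=x cand={2,3} pick 2 [1->2 ok]
  3: obs=x cand={2,3} pick 3 [2->3 ok]
  4: obs=y cand={0,1,4} pick 1 [3->1 ok]
  5: obs=x cand={2,3} pick 2 [1->2 ok]
  6: obs=y cand={0,1,4} pick 4 [2->4 ok]
  7: obs=y cand={0,1,4} pick 0 [4->0 ok]
  8: obs=x cand={2,3} pick 2 [0->2 ok]
  9: obs=x cand={2,3} pick 2 [2->2 ok]
  10: obs=y cand={0,1,4} pick 1 [2->1 ok]
  11: obs=y cand={0,1,4} pick 0 [1->0 ok]
  12: obs=y cand={0,1,4} pick 1 [0->1 ok]
  13: obs=y cand={0,1,4} pick 0 [1->0 ok]
  14: obs=x cand={2,3} pick 2 [0->2 ok]
  15: obs=x cand={2,3} pick 2 [2->2 ok]
  16: obs=x cand={2,3} pick 2 [2->2 ok]
  17: obs=y cand={0,1,4} pick 1 [2->1 ok]

0,1,2,3,1,2,4,0,2,2,1,0,1,0,2,2,2,1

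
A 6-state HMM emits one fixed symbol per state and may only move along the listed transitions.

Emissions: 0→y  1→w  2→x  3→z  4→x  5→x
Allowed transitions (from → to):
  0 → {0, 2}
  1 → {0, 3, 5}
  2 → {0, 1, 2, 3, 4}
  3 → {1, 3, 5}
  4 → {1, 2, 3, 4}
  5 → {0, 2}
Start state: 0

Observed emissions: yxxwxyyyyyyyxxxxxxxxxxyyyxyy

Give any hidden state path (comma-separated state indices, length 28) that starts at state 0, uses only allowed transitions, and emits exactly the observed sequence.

0,2,2,1,5,0,0,0,0,0,0,0,2,2,2,2,2,2,4,2,4,2,0,0,0,2,0,0

  [0] y  {0}  => 0  start
  [1] x  {2,4,5}  => 2  0->2 ok
  [2] x  {2,4,5}  => 2  2->2 ok
  [3] w  {1}  => 1  2->1 ok
  [4] x  {2,4,5}  => 5  1->5 ok
  [5] y  {0}  => 0  5->0 ok
  [6] y  {0}  => 0  0->0 ok
  [7] y  {0}  => 0  0->0 ok
  [8] y  {0}  => 0  0->0 ok
  [9] y  {0}  => 0  0->0 ok
  [10] y  {0}  => 0  0->0 ok
  [11] y  {0}  => 0  0->0 ok
  [12] x  {2,4,5}  => 2  0->2 ok
  [13] x  {2,4,5}  => 2  2->2 ok
  [14] x  {2,4,5}  => 2  2->2 ok
  [15] x  {2,4,5}  => 2  2->2 ok
  [16] x  {2,4,5}  => 2  2->2 ok
  [17] x  {2,4,5}  => 2  2->2 ok
  [18] x  {2,4,5}  => 4  2->4 ok
  [19] x  {2,4,5}  => 2  4->2 ok
  [20] x  {2,4,5}  => 4  2->4 ok
  [21] x  {2,4,5}  => 2  4->2 ok
  [22] y  {0}  => 0  2->0 ok
  [23] y  {0}  => 0  0->0 ok
  [24] y  {0}  => 0  0->0 ok
  [25] x  {2,4,5}  => 2  0->2 ok
  [26] y  {0}  => 0  2->0 ok
  [27] y  {0}  => 0  0->0 ok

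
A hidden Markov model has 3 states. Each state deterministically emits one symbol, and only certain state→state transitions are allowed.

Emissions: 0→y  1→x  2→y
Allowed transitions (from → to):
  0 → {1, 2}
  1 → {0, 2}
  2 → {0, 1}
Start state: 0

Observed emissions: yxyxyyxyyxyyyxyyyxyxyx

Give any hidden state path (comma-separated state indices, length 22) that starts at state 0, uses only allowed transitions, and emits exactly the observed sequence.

0,1,0,1,2,0,1,2,0,1,2,0,2,1,2,0,2,1,0,1,2,1

  [0] y  {0,2}  => 0  start
  [1] x  {1}  => 1  0->1 ok
  [2] y  {0,2}  => 0  1->0 ok
  [3] x  {1}  => 1  0->1 ok
  [4] y  {0,2}  => 2  1->2 ok
  [5] y  {0,2}  => 0  2->0 ok
  [6] x  {1}  => 1  0->1 ok
  [7] y  {0,2}  => 2  1->2 ok
  [8] y  {0,2}  => 0  2->0 ok
  [9] x  {1}  => 1  0->1 ok
  [10] y  {0,2}  => 2  1->2 ok
  [11] y  {0,2}  => 0  2->0 ok
  [12] y  {0,2}  => 2  0->2 ok
  [13] x  {1}  => 1  2->1 ok
  [14] y  {0,2}  => 2  1->2 ok
  [15] y  {0,2}  => 0  2->0 ok
  [16] y  {0,2}  => 2  0->2 ok
  [17] x  {1}  => 1  2->1 ok
  [18] y  {0,2}  => 0  1->0 ok
  [19] x  {1}  => 1  0->1 ok
  [20] y  {0,2}  => 2  1->2 ok
  [21] x  {1}  => 1  2->1 ok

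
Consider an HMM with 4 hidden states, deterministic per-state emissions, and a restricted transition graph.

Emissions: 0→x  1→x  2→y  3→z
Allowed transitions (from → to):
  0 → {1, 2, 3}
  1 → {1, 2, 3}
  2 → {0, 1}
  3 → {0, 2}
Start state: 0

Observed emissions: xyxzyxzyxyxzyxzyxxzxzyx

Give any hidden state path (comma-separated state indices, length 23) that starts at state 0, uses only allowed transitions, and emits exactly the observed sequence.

0,2,0,3,2,0,3,2,0,2,0,3,2,1,3,2,1,1,3,0,3,2,0

  pos 0: x in {0,1}, choose 0; start
  pos 1: y in {2}, choose 2; 0->2 ok
  pos 2: x in {0,1}, choose 0; 2->0 ok
  pos 3: z in {3}, choose 3; 0->3 ok
  pos 4: y in {2}, choose 2; 3->2 ok
  pos 5: x in {0,1}, choose 0; 2->0 ok
  pos 6: z in {3}, choose 3; 0->3 ok
  pos 7: y in {2}, choose 2; 3->2 ok
  pos 8: x in {0,1}, choose 0; 2->0 ok
  pos 9: y in {2}, choose 2; 0->2 ok
  pos 10: x in {0,1}, choose 0; 2->0 ok
  pos 11: z in {3}, choose 3; 0->3 ok
  pos 12: y in {2}, choose 2; 3->2 ok
  pos 13: x in {0,1}, choose 1; 2->1 ok
  pos 14: z in {3}, choose 3; 1->3 ok
  pos 15: y in {2}, choose 2; 3->2 ok
  pos 16: x in {0,1}, choose 1; 2->1 ok
  pos 17: x in {0,1}, choose 1; 1->1 ok
  pos 18: z in {3}, choose 3; 1->3 ok
  pos 19: x in {0,1}, choose 0; 3->0 ok
  pos 20: z in {3}, choose 3; 0->3 ok
  pos 21: y in {2}, choose 2; 3->2 ok
  pos 22: x in {0,1}, choose 0; 2->0 ok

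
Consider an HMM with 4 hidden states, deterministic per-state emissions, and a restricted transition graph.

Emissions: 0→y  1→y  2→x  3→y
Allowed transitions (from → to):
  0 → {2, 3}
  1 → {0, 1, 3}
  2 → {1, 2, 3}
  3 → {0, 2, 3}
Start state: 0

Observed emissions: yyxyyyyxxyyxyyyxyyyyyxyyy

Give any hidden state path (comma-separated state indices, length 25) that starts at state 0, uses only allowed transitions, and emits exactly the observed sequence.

  [0] y  {0,1,3}  => 0  start
  [1] y  {0,1,3}  => 3  0->3 ok
  [2] x  {2}  => 2  3->2 ok
  [3] y  {0,1,3}  => 1  2->1 ok
  [4] y  {0,1,3}  => 1  1->1 ok
  [5] y  {0,1,3}  => 0  1->0 ok
  [6] y  {0,1,3}  => 3  0->3 ok
  [7] x  {2}  => 2  3->2 ok
  [8] x  {2}  => 2  2->2 ok
  [9] y  {0,1,3}  => 3  2->3 ok
  [10] y  {0,1,3}  => 3  3->3 ok
  [11] x  {2}  => 2  3->2 ok
  [12] y  {0,1,3}  => 3  2->3 ok
  [13] y  {0,1,3}  => 3  3->3 ok
  [14] y  {0,1,3}  => 0  3->0 ok
  [15] x  {2}  => 2  0->2 ok
  [16] y  {0,1,3}  => 3  2->3 ok
  [17] y  {0,1,3}  => 0  3->0 ok
  [18] y  {0,1,3}  => 3  0->3 ok
  [19] y  {0,1,3}  => 0  3->0 ok
  [20] y  {0,1,3}  => 3  0->3 ok
  [21] x  {2}  => 2  3->2 ok
  [22] y  {0,1,3}  => 1  2->1 ok
  [23] y  {0,1,3}  => 3  1->3 ok
  [24] y  {0,1,3}  => 3  3->3 ok

0,3,2,1,1,0,3,2,2,3,3,2,3,3,0,2,3,0,3,0,3,2,1,3,3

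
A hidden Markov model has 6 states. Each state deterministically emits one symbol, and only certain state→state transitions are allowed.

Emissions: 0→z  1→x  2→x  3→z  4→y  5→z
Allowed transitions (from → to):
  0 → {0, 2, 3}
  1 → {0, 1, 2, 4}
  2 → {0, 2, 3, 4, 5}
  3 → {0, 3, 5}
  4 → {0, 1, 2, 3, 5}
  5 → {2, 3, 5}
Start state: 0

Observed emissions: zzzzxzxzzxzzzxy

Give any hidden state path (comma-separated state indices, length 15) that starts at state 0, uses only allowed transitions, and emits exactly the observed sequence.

0,0,3,5,2,0,2,0,0,2,3,3,0,2,4

  [0] z  {0,3,5}  => 0  start
  [1] z  {0,3,5}  => 0  0->0 ok
  [2] z  {0,3,5}  => 3  0->3 ok
  [3] z  {0,3,5}  => 5  3->5 ok
  [4] x  {1,2}  => 2  5->2 ok
  [5] z  {0,3,5}  => 0  2->0 ok
  [6] x  {1,2}  => 2  0->2 ok
  [7] z  {0,3,5}  => 0  2->0 ok
  [8] z  {0,3,5}  => 0  0->0 ok
  [9] x  {1,2}  => 2  0->2 ok
  [10] z  {0,3,5}  => 3  2->3 ok
  [11] z  {0,3,5}  => 3  3->3 ok
  [12] z  {0,3,5}  => 0  3->0 ok
  [13] x  {1,2}  => 2  0->2 ok
  [14] y  {4}  => 4  2->4 ok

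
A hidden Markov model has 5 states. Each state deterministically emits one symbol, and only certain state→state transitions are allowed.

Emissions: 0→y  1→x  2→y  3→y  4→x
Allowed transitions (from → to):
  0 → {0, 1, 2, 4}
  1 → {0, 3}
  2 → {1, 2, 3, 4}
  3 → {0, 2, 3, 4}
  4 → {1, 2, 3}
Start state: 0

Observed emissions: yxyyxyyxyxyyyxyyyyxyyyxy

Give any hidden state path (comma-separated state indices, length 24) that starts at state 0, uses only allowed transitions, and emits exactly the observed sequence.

  [0] y  {0,2,3}  => 0  start
  [1] x  {1,4}  => 1  0->1 ok
  [2] y  {0,2,3}  => 3  1->3 ok
  [3] y  {0,2,3}  => 0  3->0 ok
  [4] x  {1,4}  => 1  0->1 ok
  [5] y  {0,2,3}  => 3  1->3 ok
  [6] y  {0,2,3}  => 3  3->3 ok
  [7] x  {1,4}  => 4  3->4 ok
  [8] y  {0,2,3}  => 3  4->3 ok
  [9] x  {1,4}  => 4  3->4 ok
  [10] y  {0,2,3}  => 2  4->2 ok
  [11] y  {0,2,3}  => 2  2->2 ok
  [12] y  {0,2,3}  => 2  2->2 ok
  [13] x  {1,4}  => 4  2->4 ok
  [14] y  {0,2,3}  => 3  4->3 ok
  [15] y  {0,2,3}  => 0  3->0 ok
  [16] y  {0,2,3}  => 0  0->0 ok
  [17] y  {0,2,3}  => 0  0->0 ok
  [18] x  {1,4}  => 4  0->4 ok
  [19] y  {0,2,3}  => 3  4->3 ok
  [20] y  {0,2,3}  => 0  3->0 ok
  [21] y  {0,2,3}  => 2  0->2 ok
  [22] x  {1,4}  => 4  2->4 ok
  [23] y  {0,2,3}  => 3  4->3 ok

0,1,3,0,1,3,3,4,3,4,2,2,2,4,3,0,0,0,4,3,0,2,4,3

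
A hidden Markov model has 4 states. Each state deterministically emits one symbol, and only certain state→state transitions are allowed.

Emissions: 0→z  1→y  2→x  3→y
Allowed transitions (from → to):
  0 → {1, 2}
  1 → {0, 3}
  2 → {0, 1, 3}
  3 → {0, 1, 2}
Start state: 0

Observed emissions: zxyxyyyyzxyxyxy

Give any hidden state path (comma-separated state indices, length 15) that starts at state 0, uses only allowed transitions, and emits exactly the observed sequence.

0,2,3,2,3,1,3,1,0,2,3,2,3,2,1

  pos 0: z in {0}, choose 0; start
  pos 1: x in {2}, choose 2; 0->2 ok
  pos 2: y in {1,3}, choose 3; 2->3 ok
  pos 3: x in {2}, choose 2; 3->2 ok
  pos 4: y in {1,3}, choose 3; 2->3 ok
  pos 5: y in {1,3}, choose 1; 3->1 ok
  pos 6: y in {1,3}, choose 3; 1->3 ok
  pos 7: y in {1,3}, choose 1; 3->1 ok
  pos 8: z in {0}, choose 0; 1->0 ok
  pos 9: x in {2}, choose 2; 0->2 ok
  pos 10: y in {1,3}, choose 3; 2->3 ok
  pos 11: x in {2}, choose 2; 3->2 ok
  pos 12: y in {1,3}, choose 3; 2->3 ok
  pos 13: x in {2}, choose 2; 3->2 ok
  pos 14: y in {1,3}, choose 1; 2->1 ok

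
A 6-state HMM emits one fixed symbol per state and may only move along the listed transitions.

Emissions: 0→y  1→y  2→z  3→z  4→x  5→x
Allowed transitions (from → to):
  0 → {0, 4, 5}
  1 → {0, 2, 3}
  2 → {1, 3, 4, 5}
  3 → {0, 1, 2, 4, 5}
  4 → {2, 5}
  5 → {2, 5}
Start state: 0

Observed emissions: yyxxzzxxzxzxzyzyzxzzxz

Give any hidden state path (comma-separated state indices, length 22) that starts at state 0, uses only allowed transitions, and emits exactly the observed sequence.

  0: obs=y cand={0,1} pick 0 [start]
  1: obs=y cand={0,1} pick 0 [0->0 ok]
  2: obs=x cand={4,5} pick 5 [0->5 ok]
  3: obs=x cand={4,5} pick 5 [5->5 ok]
  4: obs=z cand={2,3} pick 2 [5->2 ok]
  5: obs=z cand={2,3} pick 3 [2->3 ok]
  6: obs=x cand={4,5} pick 5 [3->5 ok]
  7: obs=x cand={4,5} pick 5 [5->5 ok]
  8: obs=z cand={2,3} pick 2 [5->2 ok]
  9: obs=x cand={4,5} pick 5 [2->5 ok]
  10: obs=z cand={2,3} pick 2 [5->2 ok]
  11: obs=x cand={4,5} pick 5 [2->5 ok]
  12: obs=z cand={2,3} pick 2 [5->2 ok]
  13: obs=y cand={0,1} pick 1 [2->1 ok]
  14: obs=z cand={2,3} pick 3 [1->3 ok]
  15: obs=y cand={0,1} pick 1 [3->1 ok]
  16: obs=z cand={2,3} pick 3 [1->3 ok]
  17: obs=x cand={4,5} pick 5 [3->5 ok]
  18: obs=z cand={2,3} pick 2 [5->2 ok]
  19: obs=z cand={2,3} pick 3 [2->3 ok]
  20: obs=x cand={4,5} pick 5 [3->5 ok]
  21: obs=z cand={2,3} pick 2 [5->2 ok]

0,0,5,5,2,3,5,5,2,5,2,5,2,1,3,1,3,5,2,3,5,2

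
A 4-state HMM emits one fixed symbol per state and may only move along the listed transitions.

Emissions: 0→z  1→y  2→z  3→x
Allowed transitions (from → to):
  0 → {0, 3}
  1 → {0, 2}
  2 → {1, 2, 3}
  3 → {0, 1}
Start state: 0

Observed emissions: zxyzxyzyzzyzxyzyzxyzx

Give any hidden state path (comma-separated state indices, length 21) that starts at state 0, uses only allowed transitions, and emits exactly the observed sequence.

0,3,1,0,3,1,2,1,2,2,1,0,3,1,2,1,0,3,1,0,3

  [0] z  {0,2}  => 0  start
  [1] x  {3}  => 3  0->3 ok
  [2] y  {1}  => 1  3->1 ok
  [3] z  {0,2}  => 0  1->0 ok
  [4] x  {3}  => 3  0->3 ok
  [5] y  {1}  => 1  3->1 ok
  [6] z  {0,2}  => 2  1->2 ok
  [7] y  {1}  => 1  2->1 ok
  [8] z  {0,2}  => 2  1->2 ok
  [9] z  {0,2}  => 2  2->2 ok
  [10] y  {1}  => 1  2->1 ok
  [11] z  {0,2}  => 0  1->0 ok
  [12] x  {3}  => 3  0->3 ok
  [13] y  {1}  => 1  3->1 ok
  [14] z  {0,2}  => 2  1->2 ok
  [15] y  {1}  => 1  2->1 ok
  [16] z  {0,2}  => 0  1->0 ok
  [17] x  {3}  => 3  0->3 ok
  [18] y  {1}  => 1  3->1 ok
  [19] z  {0,2}  => 0  1->0 ok
  [20] x  {3}  => 3  0->3 ok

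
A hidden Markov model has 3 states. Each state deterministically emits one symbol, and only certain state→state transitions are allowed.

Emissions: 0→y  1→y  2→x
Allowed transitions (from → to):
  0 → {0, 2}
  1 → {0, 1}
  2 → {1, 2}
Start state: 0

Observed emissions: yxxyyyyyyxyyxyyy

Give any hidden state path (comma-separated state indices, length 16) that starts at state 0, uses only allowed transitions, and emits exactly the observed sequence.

  t0 'y' -> {0,1}, take 0 (start)
  t1 'x' -> {2}, take 2 (0->2 ok)
  t2 'x' -> {2}, take 2 (2->2 ok)
  t3 'y' -> {0,1}, take 1 (2->1 ok)
  t4 'y' -> {0,1}, take 1 (1->1 ok)
  t5 'y' -> {0,1}, take 1 (1->1 ok)
  t6 'y' -> {0,1}, take 1 (1->1 ok)
  t7 'y' -> {0,1}, take 1 (1->1 ok)
  t8 'y' -> {0,1}, take 0 (1->0 ok)
  t9 'x' -> {2}, take 2 (0->2 ok)
  t10 'y' -> {0,1}, take 1 (2->1 ok)
  t11 'y' -> {0,1}, take 0 (1->0 ok)
  t12 'x' -> {2}, take 2 (0->2 ok)
  t13 'y' -> {0,1}, take 1 (2->1 ok)
  t14 'y' -> {0,1}, take 0 (1->0 ok)
  t15 'y' -> {0,1}, take 0 (0->0 ok)

0,2,2,1,1,1,1,1,0,2,1,0,2,1,0,0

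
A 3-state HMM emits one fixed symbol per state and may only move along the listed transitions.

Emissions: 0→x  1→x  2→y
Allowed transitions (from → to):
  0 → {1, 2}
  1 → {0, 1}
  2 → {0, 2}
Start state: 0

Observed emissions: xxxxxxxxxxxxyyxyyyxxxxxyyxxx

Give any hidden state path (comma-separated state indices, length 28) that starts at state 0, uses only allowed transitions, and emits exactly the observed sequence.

0,1,0,1,1,0,1,1,1,0,1,0,2,2,0,2,2,2,0,1,1,1,0,2,2,0,1,1

  pos 0: x in {0,1}, choose 0; start
  pos 1: x in {0,1}, choose 1; 0->1 ok
  pos 2: x in {0,1}, choose 0; 1->0 ok
  pos 3: x in {0,1}, choose 1; 0->1 ok
  pos 4: x in {0,1}, choose 1; 1->1 ok
  pos 5: x in {0,1}, choose 0; 1->0 ok
  pos 6: x in {0,1}, choose 1; 0->1 ok
  pos 7: x in {0,1}, choose 1; 1->1 ok
  pos 8: x in {0,1}, choose 1; 1->1 ok
  pos 9: x in {0,1}, choose 0; 1->0 ok
  pos 10: x in {0,1}, choose 1; 0->1 ok
  pos 11: x in {0,1}, choose 0; 1->0 ok
  pos 12: y in {2}, choose 2; 0->2 ok
  pos 13: y in {2}, choose 2; 2->2 ok
  pos 14: x in {0,1}, choose 0; 2->0 ok
  pos 15: y in {2}, choose 2; 0->2 ok
  pos 16: y in {2}, choose 2; 2->2 ok
  pos 17: y in {2}, choose 2; 2->2 ok
  pos 18: x in {0,1}, choose 0; 2->0 ok
  pos 19: x in {0,1}, choose 1; 0->1 ok
  pos 20: x in {0,1}, choose 1; 1->1 ok
  pos 21: x in {0,1}, choose 1; 1->1 ok
  pos 22: x in {0,1}, choose 0; 1->0 ok
  pos 23: y in {2}, choose 2; 0->2 ok
  pos 24: y in {2}, choose 2; 2->2 ok
  pos 25: x in {0,1}, choose 0; 2->0 ok
  pos 26: x in {0,1}, choose 1; 0->1 ok
  pos 27: x in {0,1}, choose 1; 1->1 ok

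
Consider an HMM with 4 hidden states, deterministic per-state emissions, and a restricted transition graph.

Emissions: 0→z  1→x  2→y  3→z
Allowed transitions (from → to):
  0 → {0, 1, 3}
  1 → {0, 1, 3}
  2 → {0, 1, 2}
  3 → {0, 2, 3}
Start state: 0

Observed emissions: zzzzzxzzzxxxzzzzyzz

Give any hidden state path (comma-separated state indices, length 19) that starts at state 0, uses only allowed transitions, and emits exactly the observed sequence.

  [0] z  {0,3}  => 0  start
  [1] z  {0,3}  => 3  0->3 ok
  [2] z  {0,3}  => 0  3->0 ok
  [3] z  {0,3}  => 3  0->3 ok
  [4] z  {0,3}  => 0  3->0 ok
  [5] x  {1}  => 1  0->1 ok
  [6] z  {0,3}  => 0  1->0 ok
  [7] z  {0,3}  => 3  0->3 ok
  [8] z  {0,3}  => 0  3->0 ok
  [9] x  {1}  => 1  0->1 ok
  [10] x  {1}  => 1  1->1 ok
  [11] x  {1}  => 1  1->1 ok
  [12] z  {0,3}  => 0  1->0 ok
  [13] z  {0,3}  => 3  0->3 ok
  [14] z  {0,3}  => 0  3->0 ok
  [15] z  {0,3}  => 3  0->3 ok
  [16] y  {2}  => 2  3->2 ok
  [17] z  {0,3}  => 0  2->0 ok
  [18] z  {0,3}  => 0  0->0 ok

0,3,0,3,0,1,0,3,0,1,1,1,0,3,0,3,2,0,0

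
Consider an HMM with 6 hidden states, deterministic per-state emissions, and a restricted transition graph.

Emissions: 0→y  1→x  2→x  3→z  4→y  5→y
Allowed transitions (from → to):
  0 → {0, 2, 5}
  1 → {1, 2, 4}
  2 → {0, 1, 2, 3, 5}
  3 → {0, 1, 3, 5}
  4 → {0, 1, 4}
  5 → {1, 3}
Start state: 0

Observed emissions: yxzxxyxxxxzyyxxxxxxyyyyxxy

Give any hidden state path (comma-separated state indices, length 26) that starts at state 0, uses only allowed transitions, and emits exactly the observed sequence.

0,2,3,1,2,0,2,1,1,2,3,0,5,1,2,1,1,1,1,4,0,0,5,1,1,4

  t0 'y' -> {0,4,5}, take 0 (start)
  t1 'x' -> {1,2}, take 2 (0->2 ok)
  t2 'z' -> {3}, take 3 (2->3 ok)
  t3 'x' -> {1,2}, take 1 (3->1 ok)
  t4 'x' -> {1,2}, take 2 (1->2 ok)
  t5 'y' -> {0,4,5}, take 0 (2->0 ok)
  t6 'x' -> {1,2}, take 2 (0->2 ok)
  t7 'x' -> {1,2}, take 1 (2->1 ok)
  t8 'x' -> {1,2}, take 1 (1->1 ok)
  t9 'x' -> {1,2}, take 2 (1->2 ok)
  t10 'z' -> {3}, take 3 (2->3 ok)
  t11 'y' -> {0,4,5}, take 0 (3->0 ok)
  t12 'y' -> {0,4,5}, take 5 (0->5 ok)
  t13 'x' -> {1,2}, take 1 (5->1 ok)
  t14 'x' -> {1,2}, take 2 (1->2 ok)
  t15 'x' -> {1,2}, take 1 (2->1 ok)
  t16 'x' -> {1,2}, take 1 (1->1 ok)
  t17 'x' -> {1,2}, take 1 (1->1 ok)
  t18 'x' -> {1,2}, take 1 (1->1 ok)
  t19 'y' -> {0,4,5}, take 4 (1->4 ok)
  t20 'y' -> {0,4,5}, take 0 (4->0 ok)
  t21 'y' -> {0,4,5}, take 0 (0->0 ok)
  t22 'y' -> {0,4,5}, take 5 (0->5 ok)
  t23 'x' -> {1,2}, take 1 (5->1 ok)
  t24 'x' -> {1,2}, take 1 (1->1 ok)
  t25 'y' -> {0,4,5}, take 4 (1->4 ok)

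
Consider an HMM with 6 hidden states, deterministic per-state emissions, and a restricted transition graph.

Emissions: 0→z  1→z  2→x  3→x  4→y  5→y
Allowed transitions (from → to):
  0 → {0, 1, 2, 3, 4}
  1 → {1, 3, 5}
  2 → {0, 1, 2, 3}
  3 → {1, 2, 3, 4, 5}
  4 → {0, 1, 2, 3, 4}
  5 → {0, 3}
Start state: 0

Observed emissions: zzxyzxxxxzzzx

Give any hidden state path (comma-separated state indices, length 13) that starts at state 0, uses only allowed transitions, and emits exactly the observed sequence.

  [0] z  {0,1}  => 0  start
  [1] z  {0,1}  => 1  0->1 ok
  [2] x  {2,3}  => 3  1->3 ok
  [3] y  {4,5}  => 5  3->5 ok
  [4] z  {0,1}  => 0  5->0 ok
  [5] x  {2,3}  => 3  0->3 ok
  [6] x  {2,3}  => 3  3->3 ok
  [7] x  {2,3}  => 3  3->3 ok
  [8] x  {2,3}  => 2  3->2 ok
  [9] z  {0,1}  => 0  2->0 ok
  [10] z  {0,1}  => 0  0->0 ok
  [11] z  {0,1}  => 1  0->1 ok
  [12] x  {2,3}  => 3  1->3 ok

0,1,3,5,0,3,3,3,2,0,0,1,3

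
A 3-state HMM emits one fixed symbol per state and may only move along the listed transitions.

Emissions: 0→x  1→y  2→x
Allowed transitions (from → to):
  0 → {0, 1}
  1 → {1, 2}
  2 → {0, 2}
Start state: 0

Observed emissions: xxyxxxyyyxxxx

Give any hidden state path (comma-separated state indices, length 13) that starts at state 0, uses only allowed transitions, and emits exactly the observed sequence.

0,0,1,2,2,0,1,1,1,2,2,2,0

  pos 0: x in {0,2}, choose 0; start
  pos 1: x in {0,2}, choose 0; 0->0 ok
  pos 2: y in {1}, choose 1; 0->1 ok
  pos 3: x in {0,2}, choose 2; 1->2 ok
  pos 4: x in {0,2}, choose 2; 2->2 ok
  pos 5: x in {0,2}, choose 0; 2->0 ok
  pos 6: y in {1}, choose 1; 0->1 ok
  pos 7: y in {1}, choose 1; 1->1 ok
  pos 8: y in {1}, choose 1; 1->1 ok
  pos 9: x in {0,2}, choose 2; 1->2 ok
  pos 10: x in {0,2}, choose 2; 2->2 ok
  pos 11: x in {0,2}, choose 2; 2->2 ok
  pos 12: x in {0,2}, choose 0; 2->0 ok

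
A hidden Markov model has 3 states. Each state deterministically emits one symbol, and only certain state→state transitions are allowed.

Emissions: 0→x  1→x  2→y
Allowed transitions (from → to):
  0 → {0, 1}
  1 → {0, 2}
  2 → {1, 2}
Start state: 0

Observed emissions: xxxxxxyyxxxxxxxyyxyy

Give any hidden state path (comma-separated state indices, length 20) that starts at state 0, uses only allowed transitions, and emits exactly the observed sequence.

  0: obs=x cand={0,1} pick 0 [start]
  1: obs=x cand={0,1} pick 1 [0->1 ok]
  2: obs=x cand={0,1} pick 0 [1->0 ok]
  3: obs=x cand={0,1} pick 1 [0->1 ok]
  4: obs=x cand={0,1} pick 0 [1->0 ok]
  5: obs=x cand={0,1} pick 1 [0->1 ok]
  6: obs=y cand={2} pick 2 [1->2 ok]
  7: obs=y cand={2} pick 2 [2->2 ok]
  8: obs=x cand={0,1} pick 1 [2->1 ok]
  9: obs=x cand={0,1} pick 0 [1->0 ok]
  10: obs=x cand={0,1} pick 1 [0->1 ok]
  11: obs=x cand={0,1} pick 0 [1->0 ok]
  12: obs=x cand={0,1} pick 0 [0->0 ok]
  13: obs=x cand={0,1} pick 0 [0->0 ok]
  14: obs=x cand={0,1} pick 1 [0->1 ok]
  15: obs=y cand={2} pick 2 [1->2 ok]
  16: obs=y cand={2} pick 2 [2->2 ok]
  17: obs=x cand={0,1} pick 1 [2->1 ok]
  18: obs=y cand={2} pick 2 [1->2 ok]
  19: obs=y cand={2} pick 2 [2->2 ok]

0,1,0,1,0,1,2,2,1,0,1,0,0,0,1,2,2,1,2,2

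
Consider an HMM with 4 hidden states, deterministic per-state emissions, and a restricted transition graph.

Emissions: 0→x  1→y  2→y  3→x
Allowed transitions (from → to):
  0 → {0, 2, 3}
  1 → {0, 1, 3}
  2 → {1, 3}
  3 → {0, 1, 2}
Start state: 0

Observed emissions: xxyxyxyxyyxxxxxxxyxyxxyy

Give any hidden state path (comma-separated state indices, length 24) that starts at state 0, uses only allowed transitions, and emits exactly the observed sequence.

  pos 0: x in {0,3}, choose 0; start
  pos 1: x in {0,3}, choose 3; 0->3 ok
  pos 2: y in {1,2}, choose 1; 3->1 ok
  pos 3: x in {0,3}, choose 0; 1->0 ok
  pos 4: y in {1,2}, choose 2; 0->2 ok
  pos 5: x in {0,3}, choose 3; 2->3 ok
  pos 6: y in {1,2}, choose 2; 3->2 ok
  pos 7: x in {0,3}, choose 3; 2->3 ok
  pos 8: y in {1,2}, choose 2; 3->2 ok
  pos 9: y in {1,2}, choose 1; 2->1 ok
  pos 10: x in {0,3}, choose 0; 1->0 ok
  pos 11: x in {0,3}, choose 0; 0->0 ok
  pos 12: x in {0,3}, choose 0; 0->0 ok
  pos 13: x in {0,3}, choose 3; 0->3 ok
  pos 14: x in {0,3}, choose 0; 3->0 ok
  pos 15: x in {0,3}, choose 0; 0->0 ok
  pos 16: x in {0,3}, choose 0; 0->0 ok
  pos 17: y in {1,2}, choose 2; 0->2 ok
  pos 18: x in {0,3}, choose 3; 2->3 ok
  pos 19: y in {1,2}, choose 1; 3->1 ok
  pos 20: x in {0,3}, choose 0; 1->0 ok
  pos 21: x in {0,3}, choose 0; 0->0 ok
  pos 22: y in {1,2}, choose 2; 0->2 ok
  pos 23: y in {1,2}, choose 1; 2->1 ok

0,3,1,0,2,3,2,3,2,1,0,0,0,3,0,0,0,2,3,1,0,0,2,1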